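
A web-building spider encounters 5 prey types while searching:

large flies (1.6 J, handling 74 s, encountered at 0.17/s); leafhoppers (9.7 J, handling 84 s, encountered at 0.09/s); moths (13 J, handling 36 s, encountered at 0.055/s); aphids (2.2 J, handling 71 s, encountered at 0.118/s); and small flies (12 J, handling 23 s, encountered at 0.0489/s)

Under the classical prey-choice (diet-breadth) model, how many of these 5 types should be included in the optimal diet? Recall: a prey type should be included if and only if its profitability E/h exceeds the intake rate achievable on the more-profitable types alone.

2

E/h in descending order: small flies 0.522, moths 0.361, leafhoppers 0.115, aphids 0.031, large flies 0.0216 J/s. The optimal diet is the largest prefix of this list for which every included type satisfies E_i/h_i > R on the types above it.
Rate on top 1: 0.2762. moths: 0.361 > 0.2762 → include.
Rate on top 2: 0.3171. leafhoppers: 0.115 < 0.3171 → exclude; stop.
Optimal diet: small flies, moths — 2 of 5 types.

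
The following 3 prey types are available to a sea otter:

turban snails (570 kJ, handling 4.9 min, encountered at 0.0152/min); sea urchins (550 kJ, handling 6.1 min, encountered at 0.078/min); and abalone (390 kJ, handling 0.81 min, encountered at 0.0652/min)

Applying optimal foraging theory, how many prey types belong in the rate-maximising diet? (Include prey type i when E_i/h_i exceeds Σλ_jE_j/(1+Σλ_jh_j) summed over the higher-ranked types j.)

Rank by E/h (kJ/min): abalone 481, turban snails 116, sea urchins 90.2. Include each in turn until the next type's E/h falls below the running intake rate.
Rate on top 1: 24.15. turban snails: 116 > 24.15 → include.
Rate on top 2: 30.24. sea urchins: 90.2 > 30.24 → include.
Optimal diet: abalone, turban snails, sea urchins — 3 of 3 types.

3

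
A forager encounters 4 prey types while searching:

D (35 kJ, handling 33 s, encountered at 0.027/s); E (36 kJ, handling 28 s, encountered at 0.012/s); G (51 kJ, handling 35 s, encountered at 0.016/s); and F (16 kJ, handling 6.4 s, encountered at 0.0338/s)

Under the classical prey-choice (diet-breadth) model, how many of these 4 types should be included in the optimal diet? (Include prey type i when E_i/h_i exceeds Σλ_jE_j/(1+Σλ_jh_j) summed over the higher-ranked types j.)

4

Profitabilities (E/h, kJ/s): F 2.5, G 1.46, E 1.29, D 1.06. Add prey in this order while the next type's profitability exceeds the intake rate on those already taken.
Rate on top 1: 0.4446. G: 1.46 > 0.4446 → include.
Rate on top 2: 0.7638. E: 1.29 > 0.7638 → include.
Rate on top 3: 0.8468. D: 1.06 > 0.8468 → include.
Optimal diet: F, G, E, D — 4 of 4 types.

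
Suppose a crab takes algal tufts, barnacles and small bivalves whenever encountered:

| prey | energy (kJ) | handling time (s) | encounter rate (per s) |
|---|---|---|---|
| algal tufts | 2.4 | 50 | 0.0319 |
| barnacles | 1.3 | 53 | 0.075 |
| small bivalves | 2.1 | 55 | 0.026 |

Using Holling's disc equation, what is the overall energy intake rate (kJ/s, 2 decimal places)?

R = Σλ_iE_i / (1 + Σλ_ih_i)
Numerator: 0.0319×2.4 + 0.075×1.3 + 0.026×2.1 = 0.2287
Denominator: 1 + 0.0319×50 + 0.075×53 + 0.026×55 = 8
R = 0.2287/8 = 0.02858 kJ/s

0.03 kJ/s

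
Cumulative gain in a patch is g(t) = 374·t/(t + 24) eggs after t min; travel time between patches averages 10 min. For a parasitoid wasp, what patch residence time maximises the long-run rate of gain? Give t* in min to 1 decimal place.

15.5 min

Optimal t* satisfies g'(t*) = g(t*)/(T + t*).
g'(t) = 374·24/(t + 24)². Setting 374·24/(t+24)² = 374t/[(t+24)(10+t)] gives 24(10+t) = t(t+24), so t² = 24×10 = 240.
t* = √240 = 15.49 min.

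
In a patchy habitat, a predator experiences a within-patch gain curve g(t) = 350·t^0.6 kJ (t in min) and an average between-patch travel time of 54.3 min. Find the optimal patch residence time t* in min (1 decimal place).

By the marginal value theorem, leave when the instantaneous gain rate g'(t) equals the habitat-wide average g(t)/(T + t).
g'(t) = 0.6·350·t^-0.4. Setting 0.6·350·t^-0.4 = 350·t^0.6/(54.3+t) gives 0.6(54.3+t) = t, so 0.40·t = 0.6×54.3.
t* = 0.6×54.3/0.40 = 81.45 min.

81.4 min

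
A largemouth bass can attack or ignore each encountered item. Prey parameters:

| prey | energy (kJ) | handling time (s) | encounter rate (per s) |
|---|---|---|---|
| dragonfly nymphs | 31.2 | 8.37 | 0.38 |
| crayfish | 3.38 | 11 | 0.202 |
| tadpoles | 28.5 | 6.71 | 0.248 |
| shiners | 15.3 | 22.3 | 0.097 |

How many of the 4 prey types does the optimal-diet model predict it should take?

2

Profitabilities (E/h, kJ/s): tadpoles 4.25, dragonfly nymphs 3.73, shiners 0.686, crayfish 0.307. Add prey in this order while the next type's profitability exceeds the intake rate on those already taken.
Rate on top 1: 2.653. dragonfly nymphs: 3.73 > 2.653 → include.
Rate on top 2: 3.238. shiners: 0.686 < 3.238 → exclude; stop.
Optimal diet: tadpoles, dragonfly nymphs — 2 of 4 types.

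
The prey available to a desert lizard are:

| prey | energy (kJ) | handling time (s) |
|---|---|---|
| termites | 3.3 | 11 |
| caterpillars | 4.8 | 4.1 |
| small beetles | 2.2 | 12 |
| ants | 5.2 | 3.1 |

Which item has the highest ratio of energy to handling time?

In descending order of E/h:
ants: 5.2/3.1 = 1.68 kJ/s
caterpillars: 4.8/4.1 = 1.17 kJ/s
termites: 3.3/11 = 0.3 kJ/s
small beetles: 2.2/12 = 0.183 kJ/s

ants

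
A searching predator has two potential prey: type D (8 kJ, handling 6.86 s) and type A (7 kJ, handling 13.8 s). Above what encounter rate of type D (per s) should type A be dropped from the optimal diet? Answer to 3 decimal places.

0.112 per s

Drop type A once their profitability E₂/h₂ falls below the rate achievable on type D alone: E₂/h₂ = λE₁/(1 + λh₁).
Solve for λ: λE₁h₂ = E₂(1 + λh₁) → λ(E₁h₂ − E₂h₁) = E₂ → λ = E₂/(E₁h₂ − E₂h₁).
λ = 7/(8×13.8 − 7×6.86) = 7/62.38 = 0.1122 per s.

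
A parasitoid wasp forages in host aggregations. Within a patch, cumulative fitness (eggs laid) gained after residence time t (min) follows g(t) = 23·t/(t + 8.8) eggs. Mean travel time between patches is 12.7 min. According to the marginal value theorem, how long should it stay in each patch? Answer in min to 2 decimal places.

10.57 min

By the marginal value theorem, leave when the instantaneous gain rate g'(t) equals the habitat-wide average g(t)/(T + t).
g'(t) = 23·8.8/(t + 8.8)². Setting 23·8.8/(t+8.8)² = 23t/[(t+8.8)(12.7+t)] gives 8.8(12.7+t) = t(t+8.8), so t² = 8.8×12.7 = 111.8.
t* = √111.8 = 10.57 min.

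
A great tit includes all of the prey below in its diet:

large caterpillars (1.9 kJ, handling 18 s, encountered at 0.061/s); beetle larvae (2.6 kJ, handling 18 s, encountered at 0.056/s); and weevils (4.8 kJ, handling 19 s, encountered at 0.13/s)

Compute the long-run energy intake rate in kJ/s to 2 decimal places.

0.16 kJ/s

R = (0.061×1.9 + 0.056×2.6 + 0.13×4.8) / (1 + 0.061×18 + 0.056×18 + 0.13×19) = 0.8855/5.576 = 0.1588 kJ/s.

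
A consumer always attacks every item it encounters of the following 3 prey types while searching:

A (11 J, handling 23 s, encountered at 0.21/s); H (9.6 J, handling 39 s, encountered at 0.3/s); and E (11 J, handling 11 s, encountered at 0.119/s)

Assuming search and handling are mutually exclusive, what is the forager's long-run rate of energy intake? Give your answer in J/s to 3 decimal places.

0.345 J/s

Energy encountered per unit search time: 0.21×11 + 0.3×9.6 + 0.119×11 = 6.499 J/s.
Handling time per unit search time: 0.21×23 + 0.3×39 + 0.119×11 = 17.84.
Rate = 6.499/(1 + 17.84) = 0.345 J/s.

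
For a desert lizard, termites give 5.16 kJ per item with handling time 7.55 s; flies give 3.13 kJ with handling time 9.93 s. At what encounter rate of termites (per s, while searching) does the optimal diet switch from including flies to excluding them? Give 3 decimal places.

Drop flies once their profitability E₂/h₂ falls below the rate achievable on termites alone: E₂/h₂ = λE₁/(1 + λh₁).
Solve for λ: λE₁h₂ = E₂(1 + λh₁) → λ(E₁h₂ − E₂h₁) = E₂ → λ = E₂/(E₁h₂ − E₂h₁).
λ = 3.13/(5.16×9.93 − 3.13×7.55) = 3.13/27.61 = 0.1134 per s.

0.113 per s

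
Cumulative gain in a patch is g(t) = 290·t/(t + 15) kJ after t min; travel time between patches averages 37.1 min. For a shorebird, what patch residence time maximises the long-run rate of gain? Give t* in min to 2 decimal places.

By the marginal value theorem, leave when the instantaneous gain rate g'(t) equals the habitat-wide average g(t)/(T + t).
g'(t) = 290·15/(t + 15)². Setting 290·15/(t+15)² = 290t/[(t+15)(37.1+t)] gives 15(37.1+t) = t(t+15), so t² = 15×37.1 = 556.5.
t* = √556.5 = 23.59 min.

23.59 min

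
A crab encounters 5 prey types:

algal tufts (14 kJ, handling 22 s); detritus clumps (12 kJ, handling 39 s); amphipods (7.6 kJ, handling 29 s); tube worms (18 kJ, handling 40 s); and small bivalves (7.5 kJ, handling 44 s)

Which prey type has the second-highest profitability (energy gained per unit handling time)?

tube worms

In descending order of E/h:
algal tufts: 14/22 = 0.636 kJ/s
tube worms: 18/40 = 0.45 kJ/s
detritus clumps: 12/39 = 0.308 kJ/s
amphipods: 7.6/29 = 0.262 kJ/s
small bivalves: 7.5/44 = 0.17 kJ/s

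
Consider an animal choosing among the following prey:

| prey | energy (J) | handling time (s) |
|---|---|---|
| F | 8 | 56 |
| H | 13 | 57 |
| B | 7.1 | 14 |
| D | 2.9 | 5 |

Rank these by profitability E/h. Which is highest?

Profitability E/h (J/s): F = 8/56 = 0.143, H = 13/57 = 0.228, B = 7.1/14 = 0.507, D = 2.9/5 = 0.58.
Ranked: D > B > H > F.

D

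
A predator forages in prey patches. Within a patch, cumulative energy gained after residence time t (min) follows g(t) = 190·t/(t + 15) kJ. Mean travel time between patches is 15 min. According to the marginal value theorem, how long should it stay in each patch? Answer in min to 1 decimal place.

Maximise g(t)/(T+t): set derivative to zero → g'(t)(T+t) = g(t).
g'(t) = 190·15/(t + 15)². Setting 190·15/(t+15)² = 190t/[(t+15)(15+t)] gives 15(15+t) = t(t+15), so t² = 15×15 = 225.
t* = √225 = 15 min.

15.0 min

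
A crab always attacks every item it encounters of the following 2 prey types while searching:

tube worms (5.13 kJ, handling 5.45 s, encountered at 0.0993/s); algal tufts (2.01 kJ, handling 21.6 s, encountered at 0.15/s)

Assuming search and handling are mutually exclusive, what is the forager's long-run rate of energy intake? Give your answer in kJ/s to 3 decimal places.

R = (0.0993×5.13 + 0.15×2.01) / (1 + 0.0993×5.45 + 0.15×21.6) = 0.8109/4.781 = 0.1696 kJ/s.

0.170 kJ/s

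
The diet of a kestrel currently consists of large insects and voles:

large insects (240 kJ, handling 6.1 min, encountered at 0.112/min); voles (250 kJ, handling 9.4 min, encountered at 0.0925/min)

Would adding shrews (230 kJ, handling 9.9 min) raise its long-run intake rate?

On large insects and voles alone, R = ΣλE/(1+Σλh) = 50/2.553 = 19.59 kJ/min.
shrews: E/h = 230/9.9 = 23.23 kJ/min.
Since 23.23 > R, including shrews increases the long-run rate.

Yes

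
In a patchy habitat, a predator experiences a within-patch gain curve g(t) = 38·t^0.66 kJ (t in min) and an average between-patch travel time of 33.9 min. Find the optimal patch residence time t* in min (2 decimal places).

65.81 min

Optimal t* satisfies g'(t*) = g(t*)/(T + t*).
g'(t) = 0.66·38·t^-0.34. Setting 0.66·38·t^-0.34 = 38·t^0.66/(33.9+t) gives 0.66(33.9+t) = t, so 0.34·t = 0.66×33.9.
t* = 0.66×33.9/0.34 = 65.81 min.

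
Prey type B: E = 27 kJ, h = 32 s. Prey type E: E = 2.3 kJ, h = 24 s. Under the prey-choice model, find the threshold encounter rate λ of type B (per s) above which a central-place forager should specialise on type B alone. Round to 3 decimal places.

0.004 per s

The zero-one rule: include type E iff E₂/h₂ > λE₁/(1+λh₁). Equality gives the switch point.
λE₁h₂ = E₂ + λE₂h₁ ⇒ λ = E₂/(E₁h₂ − E₂h₁) = 2.3/(648 − 73.6) = 0.004004 per s.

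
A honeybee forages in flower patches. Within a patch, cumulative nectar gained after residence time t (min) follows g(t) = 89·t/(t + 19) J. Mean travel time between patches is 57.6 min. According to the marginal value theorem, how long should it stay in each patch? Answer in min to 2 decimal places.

33.08 min

Maximise g(t)/(T+t): set derivative to zero → g'(t)(T+t) = g(t).
g'(t) = 89·19/(t + 19)². Setting 89·19/(t+19)² = 89t/[(t+19)(57.6+t)] gives 19(57.6+t) = t(t+19), so t² = 19×57.6 = 1094.
t* = √1094 = 33.08 min.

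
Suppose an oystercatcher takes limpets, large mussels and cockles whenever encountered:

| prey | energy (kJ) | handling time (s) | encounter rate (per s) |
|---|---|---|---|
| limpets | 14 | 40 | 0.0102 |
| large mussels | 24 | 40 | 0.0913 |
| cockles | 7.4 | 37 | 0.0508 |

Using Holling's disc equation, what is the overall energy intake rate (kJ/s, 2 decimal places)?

0.39 kJ/s

Energy encountered per unit search time: 0.0102×14 + 0.0913×24 + 0.0508×7.4 = 2.71 kJ/s.
Handling time per unit search time: 0.0102×40 + 0.0913×40 + 0.0508×37 = 5.94.
Rate = 2.71/(1 + 5.94) = 0.3905 kJ/s.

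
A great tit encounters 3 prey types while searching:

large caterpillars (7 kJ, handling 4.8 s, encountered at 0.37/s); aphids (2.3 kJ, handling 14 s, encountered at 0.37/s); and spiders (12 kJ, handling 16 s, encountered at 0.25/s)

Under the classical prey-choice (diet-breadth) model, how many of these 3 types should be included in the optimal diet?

1

Rank by E/h (kJ/s): large caterpillars 1.46, spiders 0.75, aphids 0.164. Include each in turn until the next type's E/h falls below the running intake rate.
Rate on top 1: 0.933. spiders: 0.75 < 0.933 → exclude; stop.
Optimal diet: large caterpillars — 1 of 3 types.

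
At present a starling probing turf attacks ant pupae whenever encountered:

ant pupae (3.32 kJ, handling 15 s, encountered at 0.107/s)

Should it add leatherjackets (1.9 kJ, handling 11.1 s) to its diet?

On ant pupae alone, R = ΣλE/(1+Σλh) = 0.3552/2.605 = 0.1364 kJ/s.
Profitability of leatherjackets: 1.9/11.1 = 0.1712 kJ/s.
0.1712 > 0.1364, so adding leatherjackets raises the average — include it.

Yes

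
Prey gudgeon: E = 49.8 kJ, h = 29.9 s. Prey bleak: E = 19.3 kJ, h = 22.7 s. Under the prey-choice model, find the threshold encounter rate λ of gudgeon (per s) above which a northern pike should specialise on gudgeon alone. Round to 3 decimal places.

Drop bleak once their profitability E₂/h₂ falls below the rate achievable on gudgeon alone: E₂/h₂ = λE₁/(1 + λh₁).
Solve for λ: λE₁h₂ = E₂(1 + λh₁) → λ(E₁h₂ − E₂h₁) = E₂ → λ = E₂/(E₁h₂ − E₂h₁).
λ = 19.3/(49.8×22.7 − 19.3×29.9) = 19.3/553.4 = 0.03488 per s.

0.035 per s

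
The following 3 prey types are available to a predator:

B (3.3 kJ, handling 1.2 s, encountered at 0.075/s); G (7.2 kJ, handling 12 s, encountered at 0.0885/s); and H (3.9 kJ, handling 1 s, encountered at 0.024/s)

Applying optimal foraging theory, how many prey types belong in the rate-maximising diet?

3

E/h in descending order: H 3.9, B 2.75, G 0.6 kJ/s. The optimal diet is the largest prefix of this list for which every included type satisfies E_i/h_i > R on the types above it.
Rate on top 1: 0.09141. B: 2.75 > 0.09141 → include.
Rate on top 2: 0.3062. G: 0.6 > 0.3062 → include.
Optimal diet: H, B, G — 3 of 3 types.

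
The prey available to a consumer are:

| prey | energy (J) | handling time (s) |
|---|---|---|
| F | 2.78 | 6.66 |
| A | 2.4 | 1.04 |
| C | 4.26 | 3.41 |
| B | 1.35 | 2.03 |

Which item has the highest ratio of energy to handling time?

A

In descending order of E/h:
A: 2.4/1.04 = 2.31 J/s
C: 4.26/3.41 = 1.25 J/s
B: 1.35/2.03 = 0.665 J/s
F: 2.78/6.66 = 0.417 J/s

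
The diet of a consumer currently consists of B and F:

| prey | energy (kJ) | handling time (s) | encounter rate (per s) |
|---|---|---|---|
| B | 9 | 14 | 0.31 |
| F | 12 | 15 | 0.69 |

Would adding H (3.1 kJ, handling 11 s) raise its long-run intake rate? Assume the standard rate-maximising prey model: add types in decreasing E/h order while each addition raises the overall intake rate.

Current rate: (0.31×9 + 0.69×12)/(1 + 0.31×14 + 0.69×15) = 0.7055 kJ/s.
Profitability of H: 3.1/11 = 0.2818 kJ/s.
0.2818 < 0.7055, so adding H would lower the average — exclude it.

No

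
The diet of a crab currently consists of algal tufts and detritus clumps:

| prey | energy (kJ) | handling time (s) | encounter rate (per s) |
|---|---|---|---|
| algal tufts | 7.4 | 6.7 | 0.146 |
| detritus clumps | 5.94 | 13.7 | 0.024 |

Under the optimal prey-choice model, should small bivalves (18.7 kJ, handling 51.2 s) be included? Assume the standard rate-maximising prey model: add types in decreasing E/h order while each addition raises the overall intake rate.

No

On algal tufts and detritus clumps alone, R = ΣλE/(1+Σλh) = 1.223/2.307 = 0.5301 kJ/s.
small bivalves: E/h = 18.7/51.2 = 0.3652 kJ/s.
0.3652 < 0.5301, so adding small bivalves would lower the average — exclude it.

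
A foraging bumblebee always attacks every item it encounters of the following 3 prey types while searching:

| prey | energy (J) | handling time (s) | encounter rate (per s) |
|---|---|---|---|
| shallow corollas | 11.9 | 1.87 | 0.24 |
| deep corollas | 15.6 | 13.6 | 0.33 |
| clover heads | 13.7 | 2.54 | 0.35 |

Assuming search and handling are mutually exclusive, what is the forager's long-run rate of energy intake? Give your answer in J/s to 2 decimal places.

R = (0.24×11.9 + 0.33×15.6 + 0.35×13.7) / (1 + 0.24×1.87 + 0.33×13.6 + 0.35×2.54) = 12.8/6.826 = 1.875 J/s.

1.88 J/s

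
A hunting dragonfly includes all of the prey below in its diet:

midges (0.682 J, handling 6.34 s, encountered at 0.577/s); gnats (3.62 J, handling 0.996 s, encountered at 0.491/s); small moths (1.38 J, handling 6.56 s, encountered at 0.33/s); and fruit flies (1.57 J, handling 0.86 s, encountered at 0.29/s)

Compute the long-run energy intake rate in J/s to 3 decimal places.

R = Σλ_iE_i / (1 + Σλ_ih_i)
Numerator: 0.577×0.682 + 0.491×3.62 + 0.33×1.38 + 0.29×1.57 = 3.082
Denominator: 1 + 0.577×6.34 + 0.491×0.996 + 0.33×6.56 + 0.29×0.86 = 7.561
R = 3.082/7.561 = 0.4075 J/s

0.408 J/s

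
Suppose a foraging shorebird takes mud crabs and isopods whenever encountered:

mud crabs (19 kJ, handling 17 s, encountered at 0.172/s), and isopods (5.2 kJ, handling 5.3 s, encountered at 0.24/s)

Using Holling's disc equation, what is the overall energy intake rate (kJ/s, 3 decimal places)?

R = Σλ_iE_i / (1 + Σλ_ih_i)
Numerator: 0.172×19 + 0.24×5.2 = 4.516
Denominator: 1 + 0.172×17 + 0.24×5.3 = 5.196
R = 4.516/5.196 = 0.8691 kJ/s

0.869 kJ/s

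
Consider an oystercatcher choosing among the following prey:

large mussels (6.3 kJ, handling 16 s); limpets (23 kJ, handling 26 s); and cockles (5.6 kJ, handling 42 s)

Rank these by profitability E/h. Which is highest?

Profitability E/h (kJ/s): large mussels = 6.3/16 = 0.394, limpets = 23/26 = 0.885, cockles = 5.6/42 = 0.133.
Ranked: limpets > large mussels > cockles.

limpets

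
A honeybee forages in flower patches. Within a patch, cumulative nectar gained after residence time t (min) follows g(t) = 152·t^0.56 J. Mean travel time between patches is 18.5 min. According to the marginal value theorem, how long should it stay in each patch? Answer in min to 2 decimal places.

By the marginal value theorem, leave when the instantaneous gain rate g'(t) equals the habitat-wide average g(t)/(T + t).
g'(t) = 0.56·152·t^-0.44. Setting 0.56·152·t^-0.44 = 152·t^0.56/(18.5+t) gives 0.56(18.5+t) = t, so 0.44·t = 0.56×18.5.
t* = 0.56×18.5/0.44 = 23.55 min.

23.55 min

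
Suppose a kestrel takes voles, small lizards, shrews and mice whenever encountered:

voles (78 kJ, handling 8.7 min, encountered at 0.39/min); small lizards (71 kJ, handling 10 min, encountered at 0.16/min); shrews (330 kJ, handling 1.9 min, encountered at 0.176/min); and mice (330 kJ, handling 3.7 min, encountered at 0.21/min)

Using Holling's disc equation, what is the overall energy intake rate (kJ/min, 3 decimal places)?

23.811 kJ/min

R = Σλ_iE_i / (1 + Σλ_ih_i)
Numerator: 0.39×78 + 0.16×71 + 0.176×330 + 0.21×330 = 169.2
Denominator: 1 + 0.39×8.7 + 0.16×10 + 0.176×1.9 + 0.21×3.7 = 7.104
R = 169.2/7.104 = 23.81 kJ/min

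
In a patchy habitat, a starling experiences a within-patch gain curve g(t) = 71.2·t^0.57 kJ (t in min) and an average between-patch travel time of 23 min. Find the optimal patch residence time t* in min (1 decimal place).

By the marginal value theorem, leave when the instantaneous gain rate g'(t) equals the habitat-wide average g(t)/(T + t).
g'(t) = 0.57·71.2·t^-0.43. Setting 0.57·71.2·t^-0.43 = 71.2·t^0.57/(23+t) gives 0.57(23+t) = t, so 0.43·t = 0.57×23.
t* = 0.57×23/0.43 = 30.49 min.

30.5 min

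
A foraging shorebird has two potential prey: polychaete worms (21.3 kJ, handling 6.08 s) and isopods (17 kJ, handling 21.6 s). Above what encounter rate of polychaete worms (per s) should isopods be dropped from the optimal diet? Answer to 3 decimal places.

0.048 per s

Drop isopods once their profitability E₂/h₂ falls below the rate achievable on polychaete worms alone: E₂/h₂ = λE₁/(1 + λh₁).
Solve for λ: λE₁h₂ = E₂(1 + λh₁) → λ(E₁h₂ − E₂h₁) = E₂ → λ = E₂/(E₁h₂ − E₂h₁).
λ = 17/(21.3×21.6 − 17×6.08) = 17/356.7 = 0.04766 per s.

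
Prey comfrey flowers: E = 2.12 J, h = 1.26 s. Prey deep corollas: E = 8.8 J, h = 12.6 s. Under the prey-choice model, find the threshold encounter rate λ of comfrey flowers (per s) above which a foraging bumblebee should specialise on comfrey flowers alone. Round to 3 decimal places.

Drop deep corollas once their profitability E₂/h₂ falls below the rate achievable on comfrey flowers alone: E₂/h₂ = λE₁/(1 + λh₁).
Solve for λ: λE₁h₂ = E₂(1 + λh₁) → λ(E₁h₂ − E₂h₁) = E₂ → λ = E₂/(E₁h₂ − E₂h₁).
λ = 8.8/(2.12×12.6 − 8.8×1.26) = 8.8/15.62 = 0.5632 per s.

0.563 per s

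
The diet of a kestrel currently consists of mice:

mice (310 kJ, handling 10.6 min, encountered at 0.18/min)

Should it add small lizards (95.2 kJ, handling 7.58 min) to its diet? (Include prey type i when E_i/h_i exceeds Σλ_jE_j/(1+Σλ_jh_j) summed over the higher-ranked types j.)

Current rate: (0.18×310)/(1 + 0.18×10.6) = 19.19 kJ/min.
small lizards: E/h = 95.2/7.58 = 12.56 kJ/min.
12.56 < 19.19, so adding small lizards would lower the average — exclude it.

No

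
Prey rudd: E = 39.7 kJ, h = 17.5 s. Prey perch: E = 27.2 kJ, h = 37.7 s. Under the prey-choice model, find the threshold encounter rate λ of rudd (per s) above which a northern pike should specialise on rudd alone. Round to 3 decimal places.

0.027 per s

The zero-one rule: include perch iff E₂/h₂ > λE₁/(1+λh₁). Equality gives the switch point.
λE₁h₂ = E₂ + λE₂h₁ ⇒ λ = E₂/(E₁h₂ − E₂h₁) = 27.2/(1497 − 476) = 0.02665 per s.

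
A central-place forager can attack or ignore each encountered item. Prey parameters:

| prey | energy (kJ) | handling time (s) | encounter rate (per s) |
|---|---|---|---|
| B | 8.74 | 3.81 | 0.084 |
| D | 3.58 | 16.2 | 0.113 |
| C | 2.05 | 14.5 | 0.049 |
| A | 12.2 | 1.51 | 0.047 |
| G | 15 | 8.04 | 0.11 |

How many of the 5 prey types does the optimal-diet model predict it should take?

3

Rank by E/h (kJ/s): A 8.08, B 2.29, G 1.87, D 0.221, C 0.141. Include each in turn until the next type's E/h falls below the running intake rate.
Rate on top 1: 0.5354. B: 2.29 > 0.5354 → include.
Rate on top 2: 0.94. G: 1.87 > 0.94 → include.
Rate on top 3: 1.3. D: 0.221 < 1.3 → exclude; stop.
Optimal diet: A, B, G — 3 of 5 types.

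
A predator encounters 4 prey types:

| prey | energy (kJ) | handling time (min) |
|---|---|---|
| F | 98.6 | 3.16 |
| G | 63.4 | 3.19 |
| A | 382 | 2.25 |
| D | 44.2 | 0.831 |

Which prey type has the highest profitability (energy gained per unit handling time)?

A

In descending order of E/h:
A: 382/2.25 = 170 kJ/min
D: 44.2/0.831 = 53.2 kJ/min
F: 98.6/3.16 = 31.2 kJ/min
G: 63.4/3.19 = 19.9 kJ/min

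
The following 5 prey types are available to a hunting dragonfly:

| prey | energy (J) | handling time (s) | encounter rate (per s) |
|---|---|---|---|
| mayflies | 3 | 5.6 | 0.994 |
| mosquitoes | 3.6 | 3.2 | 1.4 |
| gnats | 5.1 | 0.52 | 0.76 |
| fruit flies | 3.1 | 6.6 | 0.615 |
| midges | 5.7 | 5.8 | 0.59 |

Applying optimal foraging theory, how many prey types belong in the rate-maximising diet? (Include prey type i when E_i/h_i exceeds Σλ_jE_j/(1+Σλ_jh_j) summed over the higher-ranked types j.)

Profitabilities (E/h, J/s): gnats 9.81, mosquitoes 1.12, midges 0.983, mayflies 0.536, fruit flies 0.47. Add prey in this order while the next type's profitability exceeds the intake rate on those already taken.
Rate on top 1: 2.778. mosquitoes: 1.12 < 2.778 → exclude; stop.
Optimal diet: gnats — 1 of 5 types.

1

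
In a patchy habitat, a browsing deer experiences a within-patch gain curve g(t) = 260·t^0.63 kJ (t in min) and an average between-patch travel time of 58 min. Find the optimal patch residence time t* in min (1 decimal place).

98.8 min

Maximise g(t)/(T+t): set derivative to zero → g'(t)(T+t) = g(t).
g'(t) = 0.63·260·t^-0.37. Setting 0.63·260·t^-0.37 = 260·t^0.63/(58+t) gives 0.63(58+t) = t, so 0.37·t = 0.63×58.
t* = 0.63×58/0.37 = 98.76 min.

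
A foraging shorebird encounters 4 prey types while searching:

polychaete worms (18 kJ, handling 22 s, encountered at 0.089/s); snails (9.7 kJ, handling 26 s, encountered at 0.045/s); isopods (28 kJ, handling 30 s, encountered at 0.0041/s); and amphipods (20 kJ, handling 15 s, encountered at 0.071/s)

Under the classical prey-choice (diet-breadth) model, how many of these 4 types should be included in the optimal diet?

3

Profitabilities (E/h, kJ/s): amphipods 1.33, isopods 0.933, polychaete worms 0.818, snails 0.373. Add prey in this order while the next type's profitability exceeds the intake rate on those already taken.
Rate on top 1: 0.6877. isopods: 0.933 > 0.6877 → include.
Rate on top 2: 0.7015. polychaete worms: 0.818 > 0.7015 → include.
Rate on top 3: 0.7566. snails: 0.373 < 0.7566 → exclude; stop.
Optimal diet: amphipods, isopods, polychaete worms — 3 of 4 types.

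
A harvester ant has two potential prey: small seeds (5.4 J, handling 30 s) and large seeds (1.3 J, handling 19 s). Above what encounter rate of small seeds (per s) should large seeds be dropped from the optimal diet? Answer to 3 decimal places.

0.020 per s

The zero-one rule: include large seeds iff E₂/h₂ > λE₁/(1+λh₁). Equality gives the switch point.
λE₁h₂ = E₂ + λE₂h₁ ⇒ λ = E₂/(E₁h₂ − E₂h₁) = 1.3/(102.6 − 39) = 0.02044 per s.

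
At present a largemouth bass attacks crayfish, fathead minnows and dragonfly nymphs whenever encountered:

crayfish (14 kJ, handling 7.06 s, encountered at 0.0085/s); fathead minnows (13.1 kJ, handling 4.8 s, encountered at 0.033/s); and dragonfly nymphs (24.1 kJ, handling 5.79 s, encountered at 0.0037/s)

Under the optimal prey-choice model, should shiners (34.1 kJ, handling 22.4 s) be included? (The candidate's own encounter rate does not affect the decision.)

Yes

Intake rate on the current diet: R = (0.0085×14 + 0.033×13.1 + 0.0037×24.1) / (1 + 0.0085×7.06 + 0.033×4.8 + 0.0037×5.79) = 0.6405/1.24 = 0.5166 kJ/s.
Profitability of shiners: 34.1/22.4 = 1.522 kJ/s.
Since 1.522 > R, including shiners increases the long-run rate.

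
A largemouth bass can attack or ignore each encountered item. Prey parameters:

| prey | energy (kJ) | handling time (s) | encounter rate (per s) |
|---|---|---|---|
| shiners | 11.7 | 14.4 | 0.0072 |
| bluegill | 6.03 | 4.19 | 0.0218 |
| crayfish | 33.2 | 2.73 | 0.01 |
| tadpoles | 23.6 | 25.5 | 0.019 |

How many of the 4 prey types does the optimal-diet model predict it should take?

Rank by E/h (kJ/s): crayfish 12.2, bluegill 1.44, tadpoles 0.925, shiners 0.812. Include each in turn until the next type's E/h falls below the running intake rate.
Rate on top 1: 0.3232. bluegill: 1.44 > 0.3232 → include.
Rate on top 2: 0.4143. tadpoles: 0.925 > 0.4143 → include.
Rate on top 3: 0.5688. shiners: 0.812 > 0.5688 → include.
Optimal diet: crayfish, bluegill, tadpoles, shiners — 4 of 4 types.

4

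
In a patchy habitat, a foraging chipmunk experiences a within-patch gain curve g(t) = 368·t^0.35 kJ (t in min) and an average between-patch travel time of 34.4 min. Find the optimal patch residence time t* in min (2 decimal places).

Optimal t* satisfies g'(t*) = g(t*)/(T + t*).
g'(t) = 0.35·368·t^-0.65. Setting 0.35·368·t^-0.65 = 368·t^0.35/(34.4+t) gives 0.35(34.4+t) = t, so 0.65·t = 0.35×34.4.
t* = 0.35×34.4/0.65 = 18.52 min.

18.52 min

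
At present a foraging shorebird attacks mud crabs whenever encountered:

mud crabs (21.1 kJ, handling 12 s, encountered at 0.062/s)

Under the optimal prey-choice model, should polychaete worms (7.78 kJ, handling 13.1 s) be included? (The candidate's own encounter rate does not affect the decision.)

On mud crabs alone, R = ΣλE/(1+Σλh) = 1.308/1.744 = 0.7501 kJ/s.
polychaete worms: E/h = 7.78/13.1 = 0.5939 kJ/s.
0.5939 < 0.7501, so adding polychaete worms would lower the average — exclude it.

No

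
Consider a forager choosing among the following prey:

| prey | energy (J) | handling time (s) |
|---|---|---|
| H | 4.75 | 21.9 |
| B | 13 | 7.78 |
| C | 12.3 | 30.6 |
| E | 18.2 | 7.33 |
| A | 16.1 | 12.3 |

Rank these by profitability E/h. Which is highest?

In descending order of E/h:
E: 18.2/7.33 = 2.48 J/s
B: 13/7.78 = 1.67 J/s
A: 16.1/12.3 = 1.31 J/s
C: 12.3/30.6 = 0.402 J/s
H: 4.75/21.9 = 0.217 J/s

E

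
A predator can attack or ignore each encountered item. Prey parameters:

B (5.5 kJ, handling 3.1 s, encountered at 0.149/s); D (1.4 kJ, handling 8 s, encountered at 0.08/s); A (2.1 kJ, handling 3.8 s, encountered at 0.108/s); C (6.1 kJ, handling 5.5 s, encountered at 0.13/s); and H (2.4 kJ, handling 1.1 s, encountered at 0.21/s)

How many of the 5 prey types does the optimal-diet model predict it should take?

3

Profitabilities (E/h, kJ/s): H 2.18, B 1.77, C 1.11, A 0.553, D 0.175. Add prey in this order while the next type's profitability exceeds the intake rate on those already taken.
Rate on top 1: 0.4094. B: 1.77 > 0.4094 → include.
Rate on top 2: 0.7818. C: 1.11 > 0.7818 → include.
Rate on top 3: 0.879. A: 0.553 < 0.879 → exclude; stop.
Optimal diet: H, B, C — 3 of 5 types.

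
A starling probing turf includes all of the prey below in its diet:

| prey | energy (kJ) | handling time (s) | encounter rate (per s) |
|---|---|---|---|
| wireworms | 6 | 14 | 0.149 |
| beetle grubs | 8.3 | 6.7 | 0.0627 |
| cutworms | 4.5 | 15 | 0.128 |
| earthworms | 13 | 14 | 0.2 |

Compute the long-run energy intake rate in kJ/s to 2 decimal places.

R = Σλ_iE_i / (1 + Σλ_ih_i)
Numerator: 0.149×6 + 0.0627×8.3 + 0.128×4.5 + 0.2×13 = 4.59
Denominator: 1 + 0.149×14 + 0.0627×6.7 + 0.128×15 + 0.2×14 = 8.226
R = 4.59/8.226 = 0.558 kJ/s

0.56 kJ/s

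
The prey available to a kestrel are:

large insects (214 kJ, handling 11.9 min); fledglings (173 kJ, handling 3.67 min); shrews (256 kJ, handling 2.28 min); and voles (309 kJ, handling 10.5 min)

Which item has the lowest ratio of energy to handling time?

large insects

Profitability E/h (kJ/min): large insects = 214/11.9 = 18, fledglings = 173/3.67 = 47.1, shrews = 256/2.28 = 112, voles = 309/10.5 = 29.4.
Ranked: shrews > fledglings > voles > large insects.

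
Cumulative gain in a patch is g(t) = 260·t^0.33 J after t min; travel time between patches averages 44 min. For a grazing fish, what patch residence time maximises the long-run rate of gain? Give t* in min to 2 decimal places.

21.67 min

By the marginal value theorem, leave when the instantaneous gain rate g'(t) equals the habitat-wide average g(t)/(T + t).
g'(t) = 0.33·260·t^-0.67. Setting 0.33·260·t^-0.67 = 260·t^0.33/(44+t) gives 0.33(44+t) = t, so 0.67·t = 0.33×44.
t* = 0.33×44/0.67 = 21.67 min.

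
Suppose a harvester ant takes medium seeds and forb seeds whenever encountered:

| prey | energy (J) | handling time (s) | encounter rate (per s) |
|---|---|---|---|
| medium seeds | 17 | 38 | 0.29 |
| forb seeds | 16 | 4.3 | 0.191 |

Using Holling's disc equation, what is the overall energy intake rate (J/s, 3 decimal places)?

0.622 J/s

R = Σλ_iE_i / (1 + Σλ_ih_i)
Numerator: 0.29×17 + 0.191×16 = 7.986
Denominator: 1 + 0.29×38 + 0.191×4.3 = 12.84
R = 7.986/12.84 = 0.6219 J/s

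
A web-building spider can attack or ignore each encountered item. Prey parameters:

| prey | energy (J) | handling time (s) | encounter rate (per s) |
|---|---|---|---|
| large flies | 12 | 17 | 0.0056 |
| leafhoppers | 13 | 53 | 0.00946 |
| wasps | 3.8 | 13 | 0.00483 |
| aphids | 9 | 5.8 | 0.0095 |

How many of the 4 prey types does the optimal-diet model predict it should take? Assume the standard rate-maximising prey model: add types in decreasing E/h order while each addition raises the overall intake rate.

4

Profitabilities (E/h, J/s): aphids 1.55, large flies 0.706, wasps 0.292, leafhoppers 0.245. Add prey in this order while the next type's profitability exceeds the intake rate on those already taken.
Rate on top 1: 0.08103. large flies: 0.706 > 0.08103 → include.
Rate on top 2: 0.1327. wasps: 0.292 > 0.1327 → include.
Rate on top 3: 0.141. leafhoppers: 0.245 > 0.141 → include.
Optimal diet: aphids, large flies, wasps, leafhoppers — 4 of 4 types.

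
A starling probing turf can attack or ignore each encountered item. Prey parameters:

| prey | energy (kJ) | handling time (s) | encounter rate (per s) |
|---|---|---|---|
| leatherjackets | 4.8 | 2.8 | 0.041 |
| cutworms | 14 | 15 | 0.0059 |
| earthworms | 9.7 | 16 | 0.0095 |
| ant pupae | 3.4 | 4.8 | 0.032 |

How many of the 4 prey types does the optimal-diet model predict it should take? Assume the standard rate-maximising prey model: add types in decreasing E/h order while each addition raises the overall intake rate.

E/h in descending order: leatherjackets 1.71, cutworms 0.933, ant pupae 0.708, earthworms 0.606 kJ/s. The optimal diet is the largest prefix of this list for which every included type satisfies E_i/h_i > R on the types above it.
Rate on top 1: 0.1765. cutworms: 0.933 > 0.1765 → include.
Rate on top 2: 0.2322. ant pupae: 0.708 > 0.2322 → include.
Rate on top 3: 0.2861. earthworms: 0.606 > 0.2861 → include.
Optimal diet: leatherjackets, cutworms, ant pupae, earthworms — 4 of 4 types.

4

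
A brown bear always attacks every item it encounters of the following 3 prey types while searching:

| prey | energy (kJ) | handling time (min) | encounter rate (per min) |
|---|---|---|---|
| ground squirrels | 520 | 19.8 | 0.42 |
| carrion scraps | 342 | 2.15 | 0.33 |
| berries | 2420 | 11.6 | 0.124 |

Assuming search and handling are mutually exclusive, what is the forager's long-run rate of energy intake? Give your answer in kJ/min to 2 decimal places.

55.07 kJ/min

R = Σλ_iE_i / (1 + Σλ_ih_i)
Numerator: 0.42×520 + 0.33×342 + 0.124×2420 = 631.3
Denominator: 1 + 0.42×19.8 + 0.33×2.15 + 0.124×11.6 = 11.46
R = 631.3/11.46 = 55.07 kJ/min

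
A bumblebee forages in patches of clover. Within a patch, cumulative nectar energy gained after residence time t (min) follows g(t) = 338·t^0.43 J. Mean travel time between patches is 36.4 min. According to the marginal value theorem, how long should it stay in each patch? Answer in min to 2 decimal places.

27.46 min

Maximise g(t)/(T+t): set derivative to zero → g'(t)(T+t) = g(t).
g'(t) = 0.43·338·t^-0.57. Setting 0.43·338·t^-0.57 = 338·t^0.43/(36.4+t) gives 0.43(36.4+t) = t, so 0.57·t = 0.43×36.4.
t* = 0.43×36.4/0.57 = 27.46 min.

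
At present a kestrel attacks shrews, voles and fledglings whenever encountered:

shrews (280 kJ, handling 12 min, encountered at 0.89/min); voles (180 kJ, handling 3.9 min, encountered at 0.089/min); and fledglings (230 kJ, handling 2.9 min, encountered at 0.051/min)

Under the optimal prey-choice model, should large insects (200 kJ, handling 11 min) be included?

No

On shrews, voles and fledglings alone, R = ΣλE/(1+Σλh) = 276.9/12.17 = 22.75 kJ/min.
large insects: E/h = 200/11 = 18.18 kJ/min.
18.18 < 22.75, so adding large insects would lower the average — exclude it.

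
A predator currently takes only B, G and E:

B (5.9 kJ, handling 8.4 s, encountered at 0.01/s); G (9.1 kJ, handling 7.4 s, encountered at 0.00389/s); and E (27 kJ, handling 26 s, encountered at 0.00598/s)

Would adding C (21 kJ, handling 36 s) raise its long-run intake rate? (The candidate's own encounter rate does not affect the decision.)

Intake rate on the current diet: R = (0.01×5.9 + 0.00389×9.1 + 0.00598×27) / (1 + 0.01×8.4 + 0.00389×7.4 + 0.00598×26) = 0.2559/1.268 = 0.2017 kJ/s.
Profitability of C: 21/36 = 0.5833 kJ/s.
0.5833 > 0.2017, so adding C raises the average — include it.

Yes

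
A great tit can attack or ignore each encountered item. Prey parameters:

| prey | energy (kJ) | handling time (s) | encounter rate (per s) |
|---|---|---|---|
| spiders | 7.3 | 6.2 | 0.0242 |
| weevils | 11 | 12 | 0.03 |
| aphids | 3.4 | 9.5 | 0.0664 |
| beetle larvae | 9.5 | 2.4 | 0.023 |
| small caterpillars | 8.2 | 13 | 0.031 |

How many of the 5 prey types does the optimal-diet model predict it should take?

4

E/h in descending order: beetle larvae 3.96, spiders 1.18, weevils 0.917, small caterpillars 0.631, aphids 0.358 kJ/s. The optimal diet is the largest prefix of this list for which every included type satisfies E_i/h_i > R on the types above it.
Rate on top 1: 0.2071. spiders: 1.18 > 0.2071 → include.
Rate on top 2: 0.3279. weevils: 0.917 > 0.3279 → include.
Rate on top 3: 0.4633. small caterpillars: 0.631 > 0.4633 → include.
Rate on top 4: 0.4976. aphids: 0.358 < 0.4976 → exclude; stop.
Optimal diet: beetle larvae, spiders, weevils, small caterpillars — 4 of 5 types.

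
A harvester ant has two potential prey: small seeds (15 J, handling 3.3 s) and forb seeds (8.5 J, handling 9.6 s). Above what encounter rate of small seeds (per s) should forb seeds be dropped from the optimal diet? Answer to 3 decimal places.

Drop forb seeds once their profitability E₂/h₂ falls below the rate achievable on small seeds alone: E₂/h₂ = λE₁/(1 + λh₁).
Solve for λ: λE₁h₂ = E₂(1 + λh₁) → λ(E₁h₂ − E₂h₁) = E₂ → λ = E₂/(E₁h₂ − E₂h₁).
λ = 8.5/(15×9.6 − 8.5×3.3) = 8.5/116 = 0.07331 per s.

0.073 per s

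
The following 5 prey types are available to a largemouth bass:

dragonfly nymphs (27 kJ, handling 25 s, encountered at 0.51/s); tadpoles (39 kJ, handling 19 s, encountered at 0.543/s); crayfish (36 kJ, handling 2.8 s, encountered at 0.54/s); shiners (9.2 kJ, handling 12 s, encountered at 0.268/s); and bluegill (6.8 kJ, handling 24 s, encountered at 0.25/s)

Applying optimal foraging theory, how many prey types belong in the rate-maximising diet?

Profitabilities (E/h, kJ/s): crayfish 12.9, tadpoles 2.05, dragonfly nymphs 1.08, shiners 0.767, bluegill 0.283. Add prey in this order while the next type's profitability exceeds the intake rate on those already taken.
Rate on top 1: 7.739. tadpoles: 2.05 < 7.739 → exclude; stop.
Optimal diet: crayfish — 1 of 5 types.

1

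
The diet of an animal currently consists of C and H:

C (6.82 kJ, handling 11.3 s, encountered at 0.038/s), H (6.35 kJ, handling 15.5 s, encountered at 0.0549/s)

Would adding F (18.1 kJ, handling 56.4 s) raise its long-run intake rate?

Yes

Intake rate on the current diet: R = (0.038×6.82 + 0.0549×6.35) / (1 + 0.038×11.3 + 0.0549×15.5) = 0.6078/2.28 = 0.2665 kJ/s.
Profitability of F: 18.1/56.4 = 0.3209 kJ/s.
0.3209 > 0.2665, so adding F raises the average — include it.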